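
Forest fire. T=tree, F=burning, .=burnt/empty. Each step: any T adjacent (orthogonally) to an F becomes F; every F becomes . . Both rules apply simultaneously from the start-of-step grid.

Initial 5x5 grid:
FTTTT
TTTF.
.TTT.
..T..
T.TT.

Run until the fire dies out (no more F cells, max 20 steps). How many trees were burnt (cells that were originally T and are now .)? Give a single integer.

Step 1: +5 fires, +2 burnt (F count now 5)
Step 2: +4 fires, +5 burnt (F count now 4)
Step 3: +2 fires, +4 burnt (F count now 2)
Step 4: +1 fires, +2 burnt (F count now 1)
Step 5: +1 fires, +1 burnt (F count now 1)
Step 6: +0 fires, +1 burnt (F count now 0)
Fire out after step 6
Initially T: 14, now '.': 24
Total burnt (originally-T cells now '.'): 13

Answer: 13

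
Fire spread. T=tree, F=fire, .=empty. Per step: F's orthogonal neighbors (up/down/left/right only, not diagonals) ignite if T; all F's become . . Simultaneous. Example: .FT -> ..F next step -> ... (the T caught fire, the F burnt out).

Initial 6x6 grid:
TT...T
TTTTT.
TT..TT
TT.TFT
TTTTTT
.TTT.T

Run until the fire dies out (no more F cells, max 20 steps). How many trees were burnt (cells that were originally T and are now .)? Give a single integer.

Step 1: +4 fires, +1 burnt (F count now 4)
Step 2: +4 fires, +4 burnt (F count now 4)
Step 3: +4 fires, +4 burnt (F count now 4)
Step 4: +3 fires, +4 burnt (F count now 3)
Step 5: +4 fires, +3 burnt (F count now 4)
Step 6: +4 fires, +4 burnt (F count now 4)
Step 7: +2 fires, +4 burnt (F count now 2)
Step 8: +0 fires, +2 burnt (F count now 0)
Fire out after step 8
Initially T: 26, now '.': 35
Total burnt (originally-T cells now '.'): 25

Answer: 25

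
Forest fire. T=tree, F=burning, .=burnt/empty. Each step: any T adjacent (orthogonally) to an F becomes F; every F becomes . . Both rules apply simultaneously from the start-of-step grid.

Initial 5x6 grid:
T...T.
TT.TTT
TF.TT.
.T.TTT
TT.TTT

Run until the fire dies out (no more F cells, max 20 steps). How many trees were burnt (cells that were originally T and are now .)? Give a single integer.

Answer: 7

Derivation:
Step 1: +3 fires, +1 burnt (F count now 3)
Step 2: +2 fires, +3 burnt (F count now 2)
Step 3: +2 fires, +2 burnt (F count now 2)
Step 4: +0 fires, +2 burnt (F count now 0)
Fire out after step 4
Initially T: 19, now '.': 18
Total burnt (originally-T cells now '.'): 7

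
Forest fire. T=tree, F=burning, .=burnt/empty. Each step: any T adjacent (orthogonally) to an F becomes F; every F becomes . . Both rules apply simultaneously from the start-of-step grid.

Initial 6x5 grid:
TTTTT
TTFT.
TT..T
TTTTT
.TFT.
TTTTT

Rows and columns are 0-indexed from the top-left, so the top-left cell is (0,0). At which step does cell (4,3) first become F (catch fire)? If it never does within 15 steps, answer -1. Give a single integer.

Step 1: cell (4,3)='F' (+7 fires, +2 burnt)
  -> target ignites at step 1
Step 2: cell (4,3)='.' (+8 fires, +7 burnt)
Step 3: cell (4,3)='.' (+7 fires, +8 burnt)
Step 4: cell (4,3)='.' (+1 fires, +7 burnt)
Step 5: cell (4,3)='.' (+0 fires, +1 burnt)
  fire out at step 5

1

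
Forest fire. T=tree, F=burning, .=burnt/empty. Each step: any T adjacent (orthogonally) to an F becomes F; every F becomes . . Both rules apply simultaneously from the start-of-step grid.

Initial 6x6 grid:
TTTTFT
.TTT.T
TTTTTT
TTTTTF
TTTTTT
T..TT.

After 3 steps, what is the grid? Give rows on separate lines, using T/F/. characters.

Step 1: 5 trees catch fire, 2 burn out
  TTTF.F
  .TTT.T
  TTTTTF
  TTTTF.
  TTTTTF
  T..TT.
Step 2: 6 trees catch fire, 5 burn out
  TTF...
  .TTF.F
  TTTTF.
  TTTF..
  TTTTF.
  T..TT.
Step 3: 6 trees catch fire, 6 burn out
  TF....
  .TF...
  TTTF..
  TTF...
  TTTF..
  T..TF.

TF....
.TF...
TTTF..
TTF...
TTTF..
T..TF.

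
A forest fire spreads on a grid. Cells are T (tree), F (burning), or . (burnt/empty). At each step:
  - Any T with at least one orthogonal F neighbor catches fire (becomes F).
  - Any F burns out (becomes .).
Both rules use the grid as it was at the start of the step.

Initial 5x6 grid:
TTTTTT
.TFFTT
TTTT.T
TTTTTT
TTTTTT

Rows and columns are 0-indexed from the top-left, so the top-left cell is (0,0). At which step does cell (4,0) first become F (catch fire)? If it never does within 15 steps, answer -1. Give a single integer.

Step 1: cell (4,0)='T' (+6 fires, +2 burnt)
Step 2: cell (4,0)='T' (+6 fires, +6 burnt)
Step 3: cell (4,0)='T' (+8 fires, +6 burnt)
Step 4: cell (4,0)='T' (+4 fires, +8 burnt)
Step 5: cell (4,0)='F' (+2 fires, +4 burnt)
  -> target ignites at step 5
Step 6: cell (4,0)='.' (+0 fires, +2 burnt)
  fire out at step 6

5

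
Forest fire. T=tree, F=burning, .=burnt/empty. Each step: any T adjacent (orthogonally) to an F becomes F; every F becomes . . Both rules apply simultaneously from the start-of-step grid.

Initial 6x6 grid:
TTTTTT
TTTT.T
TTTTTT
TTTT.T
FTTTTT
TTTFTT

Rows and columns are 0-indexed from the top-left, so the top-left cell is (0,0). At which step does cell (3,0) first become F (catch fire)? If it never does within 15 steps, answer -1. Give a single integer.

Step 1: cell (3,0)='F' (+6 fires, +2 burnt)
  -> target ignites at step 1
Step 2: cell (3,0)='.' (+7 fires, +6 burnt)
Step 3: cell (3,0)='.' (+5 fires, +7 burnt)
Step 4: cell (3,0)='.' (+6 fires, +5 burnt)
Step 5: cell (3,0)='.' (+4 fires, +6 burnt)
Step 6: cell (3,0)='.' (+3 fires, +4 burnt)
Step 7: cell (3,0)='.' (+1 fires, +3 burnt)
Step 8: cell (3,0)='.' (+0 fires, +1 burnt)
  fire out at step 8

1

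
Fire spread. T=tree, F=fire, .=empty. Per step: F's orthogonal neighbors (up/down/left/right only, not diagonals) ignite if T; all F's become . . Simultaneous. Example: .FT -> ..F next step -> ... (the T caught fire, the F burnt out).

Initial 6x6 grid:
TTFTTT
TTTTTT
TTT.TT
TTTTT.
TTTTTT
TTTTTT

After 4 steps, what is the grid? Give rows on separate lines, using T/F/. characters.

Step 1: 3 trees catch fire, 1 burn out
  TF.FTT
  TTFTTT
  TTT.TT
  TTTTT.
  TTTTTT
  TTTTTT
Step 2: 5 trees catch fire, 3 burn out
  F...FT
  TF.FTT
  TTF.TT
  TTTTT.
  TTTTTT
  TTTTTT
Step 3: 5 trees catch fire, 5 burn out
  .....F
  F...FT
  TF..TT
  TTFTT.
  TTTTTT
  TTTTTT
Step 4: 6 trees catch fire, 5 burn out
  ......
  .....F
  F...FT
  TF.FT.
  TTFTTT
  TTTTTT

......
.....F
F...FT
TF.FT.
TTFTTT
TTTTTT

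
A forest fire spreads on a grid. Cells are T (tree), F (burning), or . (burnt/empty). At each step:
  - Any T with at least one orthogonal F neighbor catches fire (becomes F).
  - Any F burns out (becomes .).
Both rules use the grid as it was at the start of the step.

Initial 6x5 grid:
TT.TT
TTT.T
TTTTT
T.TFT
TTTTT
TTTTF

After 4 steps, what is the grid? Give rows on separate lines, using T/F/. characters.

Step 1: 6 trees catch fire, 2 burn out
  TT.TT
  TTT.T
  TTTFT
  T.F.F
  TTTFF
  TTTF.
Step 2: 4 trees catch fire, 6 burn out
  TT.TT
  TTT.T
  TTF.F
  T....
  TTF..
  TTF..
Step 3: 5 trees catch fire, 4 burn out
  TT.TT
  TTF.F
  TF...
  T....
  TF...
  TF...
Step 4: 5 trees catch fire, 5 burn out
  TT.TF
  TF...
  F....
  T....
  F....
  F....

TT.TF
TF...
F....
T....
F....
F....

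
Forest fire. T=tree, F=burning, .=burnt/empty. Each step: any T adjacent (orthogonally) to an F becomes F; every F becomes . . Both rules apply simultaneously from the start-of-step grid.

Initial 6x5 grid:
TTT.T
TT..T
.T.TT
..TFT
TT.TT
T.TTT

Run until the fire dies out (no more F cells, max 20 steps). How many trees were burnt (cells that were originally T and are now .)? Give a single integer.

Answer: 11

Derivation:
Step 1: +4 fires, +1 burnt (F count now 4)
Step 2: +3 fires, +4 burnt (F count now 3)
Step 3: +3 fires, +3 burnt (F count now 3)
Step 4: +1 fires, +3 burnt (F count now 1)
Step 5: +0 fires, +1 burnt (F count now 0)
Fire out after step 5
Initially T: 20, now '.': 21
Total burnt (originally-T cells now '.'): 11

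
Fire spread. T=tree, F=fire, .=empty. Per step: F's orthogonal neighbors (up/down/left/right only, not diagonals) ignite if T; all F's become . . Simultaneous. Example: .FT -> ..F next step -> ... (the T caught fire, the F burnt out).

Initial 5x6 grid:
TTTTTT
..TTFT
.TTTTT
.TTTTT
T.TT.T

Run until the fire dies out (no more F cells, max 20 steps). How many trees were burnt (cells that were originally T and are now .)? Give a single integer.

Step 1: +4 fires, +1 burnt (F count now 4)
Step 2: +6 fires, +4 burnt (F count now 6)
Step 3: +4 fires, +6 burnt (F count now 4)
Step 4: +5 fires, +4 burnt (F count now 5)
Step 5: +3 fires, +5 burnt (F count now 3)
Step 6: +0 fires, +3 burnt (F count now 0)
Fire out after step 6
Initially T: 23, now '.': 29
Total burnt (originally-T cells now '.'): 22

Answer: 22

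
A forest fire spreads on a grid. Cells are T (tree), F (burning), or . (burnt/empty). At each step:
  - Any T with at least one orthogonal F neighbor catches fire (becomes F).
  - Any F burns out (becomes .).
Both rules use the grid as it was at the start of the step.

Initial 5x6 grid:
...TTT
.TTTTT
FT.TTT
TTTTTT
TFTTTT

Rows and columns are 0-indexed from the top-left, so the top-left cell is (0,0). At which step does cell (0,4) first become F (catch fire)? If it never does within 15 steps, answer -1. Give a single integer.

Step 1: cell (0,4)='T' (+5 fires, +2 burnt)
Step 2: cell (0,4)='T' (+3 fires, +5 burnt)
Step 3: cell (0,4)='T' (+3 fires, +3 burnt)
Step 4: cell (0,4)='T' (+4 fires, +3 burnt)
Step 5: cell (0,4)='T' (+4 fires, +4 burnt)
Step 6: cell (0,4)='F' (+3 fires, +4 burnt)
  -> target ignites at step 6
Step 7: cell (0,4)='.' (+1 fires, +3 burnt)
Step 8: cell (0,4)='.' (+0 fires, +1 burnt)
  fire out at step 8

6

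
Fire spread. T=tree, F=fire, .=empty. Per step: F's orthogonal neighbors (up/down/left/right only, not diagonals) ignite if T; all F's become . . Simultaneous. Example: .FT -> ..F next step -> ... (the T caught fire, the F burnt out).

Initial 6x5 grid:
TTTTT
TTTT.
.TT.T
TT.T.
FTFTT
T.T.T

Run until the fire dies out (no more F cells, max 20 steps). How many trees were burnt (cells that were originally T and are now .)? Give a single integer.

Answer: 20

Derivation:
Step 1: +5 fires, +2 burnt (F count now 5)
Step 2: +3 fires, +5 burnt (F count now 3)
Step 3: +2 fires, +3 burnt (F count now 2)
Step 4: +2 fires, +2 burnt (F count now 2)
Step 5: +3 fires, +2 burnt (F count now 3)
Step 6: +3 fires, +3 burnt (F count now 3)
Step 7: +1 fires, +3 burnt (F count now 1)
Step 8: +1 fires, +1 burnt (F count now 1)
Step 9: +0 fires, +1 burnt (F count now 0)
Fire out after step 9
Initially T: 21, now '.': 29
Total burnt (originally-T cells now '.'): 20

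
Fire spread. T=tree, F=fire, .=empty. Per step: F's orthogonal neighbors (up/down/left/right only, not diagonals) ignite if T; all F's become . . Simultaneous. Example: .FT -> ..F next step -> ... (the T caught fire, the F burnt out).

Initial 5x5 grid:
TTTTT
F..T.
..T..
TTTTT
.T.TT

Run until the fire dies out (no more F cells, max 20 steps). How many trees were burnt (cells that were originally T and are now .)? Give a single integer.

Answer: 6

Derivation:
Step 1: +1 fires, +1 burnt (F count now 1)
Step 2: +1 fires, +1 burnt (F count now 1)
Step 3: +1 fires, +1 burnt (F count now 1)
Step 4: +1 fires, +1 burnt (F count now 1)
Step 5: +2 fires, +1 burnt (F count now 2)
Step 6: +0 fires, +2 burnt (F count now 0)
Fire out after step 6
Initially T: 15, now '.': 16
Total burnt (originally-T cells now '.'): 6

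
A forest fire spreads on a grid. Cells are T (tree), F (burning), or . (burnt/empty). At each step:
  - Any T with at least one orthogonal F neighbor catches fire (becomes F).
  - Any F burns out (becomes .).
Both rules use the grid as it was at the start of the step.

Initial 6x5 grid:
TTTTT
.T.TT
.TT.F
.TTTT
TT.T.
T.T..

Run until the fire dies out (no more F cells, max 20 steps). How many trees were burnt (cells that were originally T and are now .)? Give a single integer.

Answer: 18

Derivation:
Step 1: +2 fires, +1 burnt (F count now 2)
Step 2: +3 fires, +2 burnt (F count now 3)
Step 3: +3 fires, +3 burnt (F count now 3)
Step 4: +3 fires, +3 burnt (F count now 3)
Step 5: +3 fires, +3 burnt (F count now 3)
Step 6: +3 fires, +3 burnt (F count now 3)
Step 7: +1 fires, +3 burnt (F count now 1)
Step 8: +0 fires, +1 burnt (F count now 0)
Fire out after step 8
Initially T: 19, now '.': 29
Total burnt (originally-T cells now '.'): 18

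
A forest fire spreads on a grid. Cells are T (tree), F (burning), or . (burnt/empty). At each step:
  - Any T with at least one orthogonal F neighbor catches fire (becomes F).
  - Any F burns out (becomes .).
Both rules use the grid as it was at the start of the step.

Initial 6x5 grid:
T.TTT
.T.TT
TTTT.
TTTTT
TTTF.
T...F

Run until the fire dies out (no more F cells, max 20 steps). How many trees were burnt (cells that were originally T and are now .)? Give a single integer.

Step 1: +2 fires, +2 burnt (F count now 2)
Step 2: +4 fires, +2 burnt (F count now 4)
Step 3: +4 fires, +4 burnt (F count now 4)
Step 4: +5 fires, +4 burnt (F count now 5)
Step 5: +4 fires, +5 burnt (F count now 4)
Step 6: +0 fires, +4 burnt (F count now 0)
Fire out after step 6
Initially T: 20, now '.': 29
Total burnt (originally-T cells now '.'): 19

Answer: 19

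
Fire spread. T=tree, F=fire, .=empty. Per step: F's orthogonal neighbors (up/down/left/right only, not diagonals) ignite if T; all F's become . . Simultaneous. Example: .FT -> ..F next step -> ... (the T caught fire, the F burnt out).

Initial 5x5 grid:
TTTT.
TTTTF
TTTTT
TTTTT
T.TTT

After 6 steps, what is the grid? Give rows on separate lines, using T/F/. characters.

Step 1: 2 trees catch fire, 1 burn out
  TTTT.
  TTTF.
  TTTTF
  TTTTT
  T.TTT
Step 2: 4 trees catch fire, 2 burn out
  TTTF.
  TTF..
  TTTF.
  TTTTF
  T.TTT
Step 3: 5 trees catch fire, 4 burn out
  TTF..
  TF...
  TTF..
  TTTF.
  T.TTF
Step 4: 5 trees catch fire, 5 burn out
  TF...
  F....
  TF...
  TTF..
  T.TF.
Step 5: 4 trees catch fire, 5 burn out
  F....
  .....
  F....
  TF...
  T.F..
Step 6: 1 trees catch fire, 4 burn out
  .....
  .....
  .....
  F....
  T....

.....
.....
.....
F....
T....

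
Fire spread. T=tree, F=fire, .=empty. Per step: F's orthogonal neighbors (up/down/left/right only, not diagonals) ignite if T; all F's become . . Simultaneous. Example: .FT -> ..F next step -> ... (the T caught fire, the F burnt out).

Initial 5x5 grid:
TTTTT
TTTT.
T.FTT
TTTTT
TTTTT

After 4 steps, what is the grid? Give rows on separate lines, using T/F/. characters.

Step 1: 3 trees catch fire, 1 burn out
  TTTTT
  TTFT.
  T..FT
  TTFTT
  TTTTT
Step 2: 7 trees catch fire, 3 burn out
  TTFTT
  TF.F.
  T...F
  TF.FT
  TTFTT
Step 3: 7 trees catch fire, 7 burn out
  TF.FT
  F....
  T....
  F...F
  TF.FT
Step 4: 5 trees catch fire, 7 burn out
  F...F
  .....
  F....
  .....
  F...F

F...F
.....
F....
.....
F...F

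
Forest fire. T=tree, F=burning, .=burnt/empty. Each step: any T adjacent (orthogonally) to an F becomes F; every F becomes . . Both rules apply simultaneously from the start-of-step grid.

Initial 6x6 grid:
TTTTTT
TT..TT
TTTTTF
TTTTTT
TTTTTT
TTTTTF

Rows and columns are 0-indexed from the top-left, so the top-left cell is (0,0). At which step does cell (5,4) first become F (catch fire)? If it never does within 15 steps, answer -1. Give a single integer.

Step 1: cell (5,4)='F' (+5 fires, +2 burnt)
  -> target ignites at step 1
Step 2: cell (5,4)='.' (+6 fires, +5 burnt)
Step 3: cell (5,4)='.' (+5 fires, +6 burnt)
Step 4: cell (5,4)='.' (+5 fires, +5 burnt)
Step 5: cell (5,4)='.' (+6 fires, +5 burnt)
Step 6: cell (5,4)='.' (+4 fires, +6 burnt)
Step 7: cell (5,4)='.' (+1 fires, +4 burnt)
Step 8: cell (5,4)='.' (+0 fires, +1 burnt)
  fire out at step 8

1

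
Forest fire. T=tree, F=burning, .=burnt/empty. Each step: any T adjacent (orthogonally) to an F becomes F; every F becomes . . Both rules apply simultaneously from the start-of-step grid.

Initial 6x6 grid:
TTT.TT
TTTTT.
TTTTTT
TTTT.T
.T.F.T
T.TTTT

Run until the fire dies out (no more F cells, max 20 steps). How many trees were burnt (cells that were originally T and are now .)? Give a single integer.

Step 1: +2 fires, +1 burnt (F count now 2)
Step 2: +4 fires, +2 burnt (F count now 4)
Step 3: +5 fires, +4 burnt (F count now 5)
Step 4: +7 fires, +5 burnt (F count now 7)
Step 5: +5 fires, +7 burnt (F count now 5)
Step 6: +3 fires, +5 burnt (F count now 3)
Step 7: +1 fires, +3 burnt (F count now 1)
Step 8: +0 fires, +1 burnt (F count now 0)
Fire out after step 8
Initially T: 28, now '.': 35
Total burnt (originally-T cells now '.'): 27

Answer: 27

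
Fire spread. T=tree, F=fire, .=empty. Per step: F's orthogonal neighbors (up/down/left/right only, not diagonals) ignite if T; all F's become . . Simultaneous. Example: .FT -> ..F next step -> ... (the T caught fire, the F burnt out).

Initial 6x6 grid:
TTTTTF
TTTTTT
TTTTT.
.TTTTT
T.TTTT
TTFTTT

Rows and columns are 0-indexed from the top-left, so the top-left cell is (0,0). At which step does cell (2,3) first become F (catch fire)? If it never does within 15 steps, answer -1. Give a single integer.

Step 1: cell (2,3)='T' (+5 fires, +2 burnt)
Step 2: cell (2,3)='T' (+6 fires, +5 burnt)
Step 3: cell (2,3)='T' (+9 fires, +6 burnt)
Step 4: cell (2,3)='F' (+6 fires, +9 burnt)
  -> target ignites at step 4
Step 5: cell (2,3)='.' (+4 fires, +6 burnt)
Step 6: cell (2,3)='.' (+1 fires, +4 burnt)
Step 7: cell (2,3)='.' (+0 fires, +1 burnt)
  fire out at step 7

4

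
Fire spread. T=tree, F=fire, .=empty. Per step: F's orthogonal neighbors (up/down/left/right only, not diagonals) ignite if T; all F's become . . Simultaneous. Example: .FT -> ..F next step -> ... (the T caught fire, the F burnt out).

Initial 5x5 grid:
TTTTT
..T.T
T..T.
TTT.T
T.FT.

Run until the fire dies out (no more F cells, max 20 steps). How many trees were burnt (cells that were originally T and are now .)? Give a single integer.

Step 1: +2 fires, +1 burnt (F count now 2)
Step 2: +1 fires, +2 burnt (F count now 1)
Step 3: +1 fires, +1 burnt (F count now 1)
Step 4: +2 fires, +1 burnt (F count now 2)
Step 5: +0 fires, +2 burnt (F count now 0)
Fire out after step 5
Initially T: 15, now '.': 16
Total burnt (originally-T cells now '.'): 6

Answer: 6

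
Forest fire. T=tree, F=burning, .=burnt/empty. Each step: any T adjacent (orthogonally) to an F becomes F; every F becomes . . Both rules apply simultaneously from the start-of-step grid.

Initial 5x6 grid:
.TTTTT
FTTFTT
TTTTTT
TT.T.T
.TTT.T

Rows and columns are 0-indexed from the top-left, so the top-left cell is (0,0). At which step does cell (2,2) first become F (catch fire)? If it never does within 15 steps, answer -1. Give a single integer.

Step 1: cell (2,2)='T' (+6 fires, +2 burnt)
Step 2: cell (2,2)='F' (+9 fires, +6 burnt)
  -> target ignites at step 2
Step 3: cell (2,2)='.' (+4 fires, +9 burnt)
Step 4: cell (2,2)='.' (+3 fires, +4 burnt)
Step 5: cell (2,2)='.' (+1 fires, +3 burnt)
Step 6: cell (2,2)='.' (+0 fires, +1 burnt)
  fire out at step 6

2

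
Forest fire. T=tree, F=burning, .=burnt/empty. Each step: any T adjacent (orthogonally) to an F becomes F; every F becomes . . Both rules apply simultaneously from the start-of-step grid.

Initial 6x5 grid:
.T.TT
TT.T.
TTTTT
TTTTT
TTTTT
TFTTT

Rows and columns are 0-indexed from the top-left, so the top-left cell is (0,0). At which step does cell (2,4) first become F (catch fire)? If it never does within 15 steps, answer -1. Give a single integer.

Step 1: cell (2,4)='T' (+3 fires, +1 burnt)
Step 2: cell (2,4)='T' (+4 fires, +3 burnt)
Step 3: cell (2,4)='T' (+5 fires, +4 burnt)
Step 4: cell (2,4)='T' (+5 fires, +5 burnt)
Step 5: cell (2,4)='T' (+4 fires, +5 burnt)
Step 6: cell (2,4)='F' (+2 fires, +4 burnt)
  -> target ignites at step 6
Step 7: cell (2,4)='.' (+1 fires, +2 burnt)
Step 8: cell (2,4)='.' (+1 fires, +1 burnt)
Step 9: cell (2,4)='.' (+0 fires, +1 burnt)
  fire out at step 9

6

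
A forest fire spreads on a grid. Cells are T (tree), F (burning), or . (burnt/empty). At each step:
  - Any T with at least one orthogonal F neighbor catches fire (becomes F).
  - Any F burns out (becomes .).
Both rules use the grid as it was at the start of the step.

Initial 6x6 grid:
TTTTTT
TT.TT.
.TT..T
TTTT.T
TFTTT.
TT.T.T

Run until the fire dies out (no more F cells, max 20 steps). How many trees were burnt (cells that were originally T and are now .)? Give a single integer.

Answer: 23

Derivation:
Step 1: +4 fires, +1 burnt (F count now 4)
Step 2: +5 fires, +4 burnt (F count now 5)
Step 3: +5 fires, +5 burnt (F count now 5)
Step 4: +2 fires, +5 burnt (F count now 2)
Step 5: +2 fires, +2 burnt (F count now 2)
Step 6: +1 fires, +2 burnt (F count now 1)
Step 7: +2 fires, +1 burnt (F count now 2)
Step 8: +2 fires, +2 burnt (F count now 2)
Step 9: +0 fires, +2 burnt (F count now 0)
Fire out after step 9
Initially T: 26, now '.': 33
Total burnt (originally-T cells now '.'): 23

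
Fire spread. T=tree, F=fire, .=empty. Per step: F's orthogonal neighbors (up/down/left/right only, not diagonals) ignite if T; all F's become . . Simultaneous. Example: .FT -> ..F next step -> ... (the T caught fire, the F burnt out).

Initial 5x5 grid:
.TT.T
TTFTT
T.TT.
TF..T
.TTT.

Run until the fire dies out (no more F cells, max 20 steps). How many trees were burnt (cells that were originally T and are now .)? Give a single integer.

Step 1: +6 fires, +2 burnt (F count now 6)
Step 2: +6 fires, +6 burnt (F count now 6)
Step 3: +2 fires, +6 burnt (F count now 2)
Step 4: +0 fires, +2 burnt (F count now 0)
Fire out after step 4
Initially T: 15, now '.': 24
Total burnt (originally-T cells now '.'): 14

Answer: 14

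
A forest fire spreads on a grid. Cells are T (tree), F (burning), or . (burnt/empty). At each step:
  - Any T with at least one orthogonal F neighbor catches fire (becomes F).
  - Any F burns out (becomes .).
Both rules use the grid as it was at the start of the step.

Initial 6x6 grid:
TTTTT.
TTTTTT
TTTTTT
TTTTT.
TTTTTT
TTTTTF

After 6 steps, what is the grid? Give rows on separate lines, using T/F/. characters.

Step 1: 2 trees catch fire, 1 burn out
  TTTTT.
  TTTTTT
  TTTTTT
  TTTTT.
  TTTTTF
  TTTTF.
Step 2: 2 trees catch fire, 2 burn out
  TTTTT.
  TTTTTT
  TTTTTT
  TTTTT.
  TTTTF.
  TTTF..
Step 3: 3 trees catch fire, 2 burn out
  TTTTT.
  TTTTTT
  TTTTTT
  TTTTF.
  TTTF..
  TTF...
Step 4: 4 trees catch fire, 3 burn out
  TTTTT.
  TTTTTT
  TTTTFT
  TTTF..
  TTF...
  TF....
Step 5: 6 trees catch fire, 4 burn out
  TTTTT.
  TTTTFT
  TTTF.F
  TTF...
  TF....
  F.....
Step 6: 6 trees catch fire, 6 burn out
  TTTTF.
  TTTF.F
  TTF...
  TF....
  F.....
  ......

TTTTF.
TTTF.F
TTF...
TF....
F.....
......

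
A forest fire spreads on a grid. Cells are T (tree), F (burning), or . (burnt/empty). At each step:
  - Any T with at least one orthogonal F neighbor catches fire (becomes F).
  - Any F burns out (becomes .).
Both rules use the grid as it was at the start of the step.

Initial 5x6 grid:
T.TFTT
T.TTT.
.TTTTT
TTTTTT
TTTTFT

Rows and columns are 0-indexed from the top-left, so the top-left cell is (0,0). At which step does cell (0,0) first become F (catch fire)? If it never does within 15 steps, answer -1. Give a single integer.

Step 1: cell (0,0)='T' (+6 fires, +2 burnt)
Step 2: cell (0,0)='T' (+8 fires, +6 burnt)
Step 3: cell (0,0)='T' (+4 fires, +8 burnt)
Step 4: cell (0,0)='T' (+3 fires, +4 burnt)
Step 5: cell (0,0)='T' (+1 fires, +3 burnt)
Step 6: cell (0,0)='T' (+0 fires, +1 burnt)
  fire out at step 6
Target never catches fire within 15 steps

-1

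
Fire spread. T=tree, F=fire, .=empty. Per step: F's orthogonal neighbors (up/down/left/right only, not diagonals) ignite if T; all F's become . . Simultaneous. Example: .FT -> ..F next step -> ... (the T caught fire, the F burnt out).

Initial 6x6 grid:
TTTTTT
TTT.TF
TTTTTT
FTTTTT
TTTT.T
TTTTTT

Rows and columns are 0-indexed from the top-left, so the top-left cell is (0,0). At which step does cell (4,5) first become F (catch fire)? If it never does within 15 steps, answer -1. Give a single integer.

Step 1: cell (4,5)='T' (+6 fires, +2 burnt)
Step 2: cell (4,5)='T' (+8 fires, +6 burnt)
Step 3: cell (4,5)='F' (+10 fires, +8 burnt)
  -> target ignites at step 3
Step 4: cell (4,5)='.' (+6 fires, +10 burnt)
Step 5: cell (4,5)='.' (+2 fires, +6 burnt)
Step 6: cell (4,5)='.' (+0 fires, +2 burnt)
  fire out at step 6

3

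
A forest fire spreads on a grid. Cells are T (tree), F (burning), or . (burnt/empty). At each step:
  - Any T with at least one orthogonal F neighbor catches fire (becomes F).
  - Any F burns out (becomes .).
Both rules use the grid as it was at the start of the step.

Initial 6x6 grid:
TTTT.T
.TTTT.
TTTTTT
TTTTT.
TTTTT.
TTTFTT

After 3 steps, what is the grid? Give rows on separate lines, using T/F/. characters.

Step 1: 3 trees catch fire, 1 burn out
  TTTT.T
  .TTTT.
  TTTTTT
  TTTTT.
  TTTFT.
  TTF.FT
Step 2: 5 trees catch fire, 3 burn out
  TTTT.T
  .TTTT.
  TTTTTT
  TTTFT.
  TTF.F.
  TF...F
Step 3: 5 trees catch fire, 5 burn out
  TTTT.T
  .TTTT.
  TTTFTT
  TTF.F.
  TF....
  F.....

TTTT.T
.TTTT.
TTTFTT
TTF.F.
TF....
F.....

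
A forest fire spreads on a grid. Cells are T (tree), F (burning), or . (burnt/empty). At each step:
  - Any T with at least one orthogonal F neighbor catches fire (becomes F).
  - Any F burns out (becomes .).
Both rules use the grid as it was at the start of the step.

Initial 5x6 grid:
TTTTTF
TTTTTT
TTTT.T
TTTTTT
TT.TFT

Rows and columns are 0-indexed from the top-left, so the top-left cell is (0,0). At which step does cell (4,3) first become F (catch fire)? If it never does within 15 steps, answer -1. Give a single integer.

Step 1: cell (4,3)='F' (+5 fires, +2 burnt)
  -> target ignites at step 1
Step 2: cell (4,3)='.' (+5 fires, +5 burnt)
Step 3: cell (4,3)='.' (+4 fires, +5 burnt)
Step 4: cell (4,3)='.' (+4 fires, +4 burnt)
Step 5: cell (4,3)='.' (+5 fires, +4 burnt)
Step 6: cell (4,3)='.' (+3 fires, +5 burnt)
Step 7: cell (4,3)='.' (+0 fires, +3 burnt)
  fire out at step 7

1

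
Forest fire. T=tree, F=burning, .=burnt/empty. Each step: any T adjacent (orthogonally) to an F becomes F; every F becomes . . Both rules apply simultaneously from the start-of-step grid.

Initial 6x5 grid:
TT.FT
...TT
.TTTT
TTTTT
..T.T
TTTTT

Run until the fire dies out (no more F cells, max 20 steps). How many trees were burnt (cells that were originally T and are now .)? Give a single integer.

Answer: 19

Derivation:
Step 1: +2 fires, +1 burnt (F count now 2)
Step 2: +2 fires, +2 burnt (F count now 2)
Step 3: +3 fires, +2 burnt (F count now 3)
Step 4: +3 fires, +3 burnt (F count now 3)
Step 5: +3 fires, +3 burnt (F count now 3)
Step 6: +3 fires, +3 burnt (F count now 3)
Step 7: +2 fires, +3 burnt (F count now 2)
Step 8: +1 fires, +2 burnt (F count now 1)
Step 9: +0 fires, +1 burnt (F count now 0)
Fire out after step 9
Initially T: 21, now '.': 28
Total burnt (originally-T cells now '.'): 19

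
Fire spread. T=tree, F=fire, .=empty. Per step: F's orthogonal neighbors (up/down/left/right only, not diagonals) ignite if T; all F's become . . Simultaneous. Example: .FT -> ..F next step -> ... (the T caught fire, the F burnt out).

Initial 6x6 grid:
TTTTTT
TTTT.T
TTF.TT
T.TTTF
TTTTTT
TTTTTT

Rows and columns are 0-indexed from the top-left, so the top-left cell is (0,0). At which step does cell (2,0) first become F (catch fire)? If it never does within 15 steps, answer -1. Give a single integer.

Step 1: cell (2,0)='T' (+6 fires, +2 burnt)
Step 2: cell (2,0)='F' (+10 fires, +6 burnt)
  -> target ignites at step 2
Step 3: cell (2,0)='.' (+9 fires, +10 burnt)
Step 4: cell (2,0)='.' (+5 fires, +9 burnt)
Step 5: cell (2,0)='.' (+1 fires, +5 burnt)
Step 6: cell (2,0)='.' (+0 fires, +1 burnt)
  fire out at step 6

2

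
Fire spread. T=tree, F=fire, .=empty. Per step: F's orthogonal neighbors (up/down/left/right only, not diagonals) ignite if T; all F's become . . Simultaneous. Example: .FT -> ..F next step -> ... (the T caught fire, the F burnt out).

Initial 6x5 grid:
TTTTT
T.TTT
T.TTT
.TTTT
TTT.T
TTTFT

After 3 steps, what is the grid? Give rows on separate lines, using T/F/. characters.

Step 1: 2 trees catch fire, 1 burn out
  TTTTT
  T.TTT
  T.TTT
  .TTTT
  TTT.T
  TTF.F
Step 2: 3 trees catch fire, 2 burn out
  TTTTT
  T.TTT
  T.TTT
  .TTTT
  TTF.F
  TF...
Step 3: 4 trees catch fire, 3 burn out
  TTTTT
  T.TTT
  T.TTT
  .TFTF
  TF...
  F....

TTTTT
T.TTT
T.TTT
.TFTF
TF...
F....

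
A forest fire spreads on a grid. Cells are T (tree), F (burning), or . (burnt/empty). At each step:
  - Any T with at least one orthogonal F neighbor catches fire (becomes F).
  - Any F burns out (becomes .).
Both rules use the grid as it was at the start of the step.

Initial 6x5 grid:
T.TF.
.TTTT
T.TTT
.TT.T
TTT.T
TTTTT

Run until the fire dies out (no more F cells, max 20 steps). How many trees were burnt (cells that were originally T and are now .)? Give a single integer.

Step 1: +2 fires, +1 burnt (F count now 2)
Step 2: +3 fires, +2 burnt (F count now 3)
Step 3: +3 fires, +3 burnt (F count now 3)
Step 4: +2 fires, +3 burnt (F count now 2)
Step 5: +3 fires, +2 burnt (F count now 3)
Step 6: +3 fires, +3 burnt (F count now 3)
Step 7: +3 fires, +3 burnt (F count now 3)
Step 8: +1 fires, +3 burnt (F count now 1)
Step 9: +0 fires, +1 burnt (F count now 0)
Fire out after step 9
Initially T: 22, now '.': 28
Total burnt (originally-T cells now '.'): 20

Answer: 20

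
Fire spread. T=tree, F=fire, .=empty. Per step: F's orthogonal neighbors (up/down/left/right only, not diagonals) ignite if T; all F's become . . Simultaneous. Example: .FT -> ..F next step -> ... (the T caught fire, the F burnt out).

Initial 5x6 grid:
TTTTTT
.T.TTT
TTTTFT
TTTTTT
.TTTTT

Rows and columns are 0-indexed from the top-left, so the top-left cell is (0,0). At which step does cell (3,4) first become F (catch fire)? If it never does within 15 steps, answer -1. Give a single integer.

Step 1: cell (3,4)='F' (+4 fires, +1 burnt)
  -> target ignites at step 1
Step 2: cell (3,4)='.' (+7 fires, +4 burnt)
Step 3: cell (3,4)='.' (+6 fires, +7 burnt)
Step 4: cell (3,4)='.' (+5 fires, +6 burnt)
Step 5: cell (3,4)='.' (+3 fires, +5 burnt)
Step 6: cell (3,4)='.' (+1 fires, +3 burnt)
Step 7: cell (3,4)='.' (+0 fires, +1 burnt)
  fire out at step 7

1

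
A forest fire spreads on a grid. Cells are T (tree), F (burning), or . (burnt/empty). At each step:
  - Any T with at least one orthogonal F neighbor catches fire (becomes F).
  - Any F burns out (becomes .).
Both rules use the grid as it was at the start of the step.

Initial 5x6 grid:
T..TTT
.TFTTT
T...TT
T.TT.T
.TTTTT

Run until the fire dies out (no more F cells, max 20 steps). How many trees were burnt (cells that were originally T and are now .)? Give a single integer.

Answer: 17

Derivation:
Step 1: +2 fires, +1 burnt (F count now 2)
Step 2: +2 fires, +2 burnt (F count now 2)
Step 3: +3 fires, +2 burnt (F count now 3)
Step 4: +2 fires, +3 burnt (F count now 2)
Step 5: +1 fires, +2 burnt (F count now 1)
Step 6: +1 fires, +1 burnt (F count now 1)
Step 7: +1 fires, +1 burnt (F count now 1)
Step 8: +1 fires, +1 burnt (F count now 1)
Step 9: +2 fires, +1 burnt (F count now 2)
Step 10: +2 fires, +2 burnt (F count now 2)
Step 11: +0 fires, +2 burnt (F count now 0)
Fire out after step 11
Initially T: 20, now '.': 27
Total burnt (originally-T cells now '.'): 17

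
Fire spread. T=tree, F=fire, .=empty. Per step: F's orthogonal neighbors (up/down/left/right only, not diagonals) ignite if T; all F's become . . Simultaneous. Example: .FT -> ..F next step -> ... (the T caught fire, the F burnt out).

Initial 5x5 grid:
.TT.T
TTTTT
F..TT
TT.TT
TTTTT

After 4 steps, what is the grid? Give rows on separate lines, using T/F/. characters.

Step 1: 2 trees catch fire, 1 burn out
  .TT.T
  FTTTT
  ...TT
  FT.TT
  TTTTT
Step 2: 3 trees catch fire, 2 burn out
  .TT.T
  .FTTT
  ...TT
  .F.TT
  FTTTT
Step 3: 3 trees catch fire, 3 burn out
  .FT.T
  ..FTT
  ...TT
  ...TT
  .FTTT
Step 4: 3 trees catch fire, 3 burn out
  ..F.T
  ...FT
  ...TT
  ...TT
  ..FTT

..F.T
...FT
...TT
...TT
..FTT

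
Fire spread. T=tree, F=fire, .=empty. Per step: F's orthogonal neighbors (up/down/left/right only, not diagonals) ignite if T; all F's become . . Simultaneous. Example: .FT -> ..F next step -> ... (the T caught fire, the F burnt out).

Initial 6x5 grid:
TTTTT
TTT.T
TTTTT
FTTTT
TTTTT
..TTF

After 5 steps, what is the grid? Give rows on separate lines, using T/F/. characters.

Step 1: 5 trees catch fire, 2 burn out
  TTTTT
  TTT.T
  FTTTT
  .FTTT
  FTTTF
  ..TF.
Step 2: 7 trees catch fire, 5 burn out
  TTTTT
  FTT.T
  .FTTT
  ..FTF
  .FTF.
  ..F..
Step 3: 6 trees catch fire, 7 burn out
  FTTTT
  .FT.T
  ..FTF
  ...F.
  ..F..
  .....
Step 4: 4 trees catch fire, 6 burn out
  .FTTT
  ..F.F
  ...F.
  .....
  .....
  .....
Step 5: 2 trees catch fire, 4 burn out
  ..FTF
  .....
  .....
  .....
  .....
  .....

..FTF
.....
.....
.....
.....
.....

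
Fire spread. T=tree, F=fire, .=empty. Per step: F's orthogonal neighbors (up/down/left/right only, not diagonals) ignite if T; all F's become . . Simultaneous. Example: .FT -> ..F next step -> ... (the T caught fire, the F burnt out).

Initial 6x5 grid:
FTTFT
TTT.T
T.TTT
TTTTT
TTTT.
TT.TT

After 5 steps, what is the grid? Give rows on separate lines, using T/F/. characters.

Step 1: 4 trees catch fire, 2 burn out
  .FF.F
  FTT.T
  T.TTT
  TTTTT
  TTTT.
  TT.TT
Step 2: 4 trees catch fire, 4 burn out
  .....
  .FF.F
  F.TTT
  TTTTT
  TTTT.
  TT.TT
Step 3: 3 trees catch fire, 4 burn out
  .....
  .....
  ..FTF
  FTTTT
  TTTT.
  TT.TT
Step 4: 5 trees catch fire, 3 burn out
  .....
  .....
  ...F.
  .FFTF
  FTTT.
  TT.TT
Step 5: 4 trees catch fire, 5 burn out
  .....
  .....
  .....
  ...F.
  .FFT.
  FT.TT

.....
.....
.....
...F.
.FFT.
FT.TT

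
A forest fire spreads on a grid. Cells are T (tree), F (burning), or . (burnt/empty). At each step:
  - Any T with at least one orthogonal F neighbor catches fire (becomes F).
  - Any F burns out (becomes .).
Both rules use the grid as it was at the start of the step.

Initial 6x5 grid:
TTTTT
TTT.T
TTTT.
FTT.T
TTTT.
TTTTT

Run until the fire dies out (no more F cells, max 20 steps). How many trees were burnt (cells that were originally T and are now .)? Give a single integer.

Answer: 24

Derivation:
Step 1: +3 fires, +1 burnt (F count now 3)
Step 2: +5 fires, +3 burnt (F count now 5)
Step 3: +5 fires, +5 burnt (F count now 5)
Step 4: +5 fires, +5 burnt (F count now 5)
Step 5: +2 fires, +5 burnt (F count now 2)
Step 6: +2 fires, +2 burnt (F count now 2)
Step 7: +1 fires, +2 burnt (F count now 1)
Step 8: +1 fires, +1 burnt (F count now 1)
Step 9: +0 fires, +1 burnt (F count now 0)
Fire out after step 9
Initially T: 25, now '.': 29
Total burnt (originally-T cells now '.'): 24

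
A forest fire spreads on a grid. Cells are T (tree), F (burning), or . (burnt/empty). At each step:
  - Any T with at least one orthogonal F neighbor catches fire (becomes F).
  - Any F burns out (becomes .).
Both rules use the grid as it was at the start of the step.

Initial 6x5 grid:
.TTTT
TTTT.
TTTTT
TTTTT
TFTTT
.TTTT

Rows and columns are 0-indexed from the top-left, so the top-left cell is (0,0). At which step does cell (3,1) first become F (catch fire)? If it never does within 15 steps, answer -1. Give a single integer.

Step 1: cell (3,1)='F' (+4 fires, +1 burnt)
  -> target ignites at step 1
Step 2: cell (3,1)='.' (+5 fires, +4 burnt)
Step 3: cell (3,1)='.' (+6 fires, +5 burnt)
Step 4: cell (3,1)='.' (+6 fires, +6 burnt)
Step 5: cell (3,1)='.' (+3 fires, +6 burnt)
Step 6: cell (3,1)='.' (+1 fires, +3 burnt)
Step 7: cell (3,1)='.' (+1 fires, +1 burnt)
Step 8: cell (3,1)='.' (+0 fires, +1 burnt)
  fire out at step 8

1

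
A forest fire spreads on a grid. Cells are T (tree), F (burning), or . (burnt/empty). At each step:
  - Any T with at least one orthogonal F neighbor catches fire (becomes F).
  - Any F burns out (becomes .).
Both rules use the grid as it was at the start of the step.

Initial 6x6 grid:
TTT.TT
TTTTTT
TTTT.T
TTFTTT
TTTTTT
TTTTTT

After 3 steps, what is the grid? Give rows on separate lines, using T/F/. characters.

Step 1: 4 trees catch fire, 1 burn out
  TTT.TT
  TTTTTT
  TTFT.T
  TF.FTT
  TTFTTT
  TTTTTT
Step 2: 8 trees catch fire, 4 burn out
  TTT.TT
  TTFTTT
  TF.F.T
  F...FT
  TF.FTT
  TTFTTT
Step 3: 9 trees catch fire, 8 burn out
  TTF.TT
  TF.FTT
  F....T
  .....F
  F...FT
  TF.FTT

TTF.TT
TF.FTT
F....T
.....F
F...FT
TF.FTT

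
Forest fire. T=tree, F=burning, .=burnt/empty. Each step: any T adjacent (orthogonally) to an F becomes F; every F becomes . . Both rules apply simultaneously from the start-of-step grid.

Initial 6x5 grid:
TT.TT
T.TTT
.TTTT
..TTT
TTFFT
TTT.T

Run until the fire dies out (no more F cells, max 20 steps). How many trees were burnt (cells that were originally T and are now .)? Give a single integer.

Step 1: +5 fires, +2 burnt (F count now 5)
Step 2: +6 fires, +5 burnt (F count now 6)
Step 3: +5 fires, +6 burnt (F count now 5)
Step 4: +2 fires, +5 burnt (F count now 2)
Step 5: +1 fires, +2 burnt (F count now 1)
Step 6: +0 fires, +1 burnt (F count now 0)
Fire out after step 6
Initially T: 22, now '.': 27
Total burnt (originally-T cells now '.'): 19

Answer: 19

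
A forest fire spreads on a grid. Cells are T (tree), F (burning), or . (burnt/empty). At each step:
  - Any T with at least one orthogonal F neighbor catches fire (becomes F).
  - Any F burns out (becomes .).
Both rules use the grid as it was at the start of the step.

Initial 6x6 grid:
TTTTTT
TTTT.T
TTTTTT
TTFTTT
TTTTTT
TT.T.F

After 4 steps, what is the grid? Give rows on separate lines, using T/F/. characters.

Step 1: 5 trees catch fire, 2 burn out
  TTTTTT
  TTTT.T
  TTFTTT
  TF.FTT
  TTFTTF
  TT.T..
Step 2: 9 trees catch fire, 5 burn out
  TTTTTT
  TTFT.T
  TF.FTT
  F...FF
  TF.FF.
  TT.T..
Step 3: 9 trees catch fire, 9 burn out
  TTFTTT
  TF.F.T
  F...FF
  ......
  F.....
  TF.F..
Step 4: 5 trees catch fire, 9 burn out
  TF.FTT
  F....F
  ......
  ......
  ......
  F.....

TF.FTT
F....F
......
......
......
F.....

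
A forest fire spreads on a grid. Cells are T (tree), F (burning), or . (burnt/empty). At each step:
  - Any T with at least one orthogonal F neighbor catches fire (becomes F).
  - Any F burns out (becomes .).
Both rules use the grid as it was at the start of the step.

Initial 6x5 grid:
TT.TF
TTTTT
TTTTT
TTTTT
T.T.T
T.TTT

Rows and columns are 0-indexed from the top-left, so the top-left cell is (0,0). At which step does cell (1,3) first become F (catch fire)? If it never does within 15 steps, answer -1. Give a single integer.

Step 1: cell (1,3)='T' (+2 fires, +1 burnt)
Step 2: cell (1,3)='F' (+2 fires, +2 burnt)
  -> target ignites at step 2
Step 3: cell (1,3)='.' (+3 fires, +2 burnt)
Step 4: cell (1,3)='.' (+4 fires, +3 burnt)
Step 5: cell (1,3)='.' (+5 fires, +4 burnt)
Step 6: cell (1,3)='.' (+5 fires, +5 burnt)
Step 7: cell (1,3)='.' (+2 fires, +5 burnt)
Step 8: cell (1,3)='.' (+1 fires, +2 burnt)
Step 9: cell (1,3)='.' (+1 fires, +1 burnt)
Step 10: cell (1,3)='.' (+0 fires, +1 burnt)
  fire out at step 10

2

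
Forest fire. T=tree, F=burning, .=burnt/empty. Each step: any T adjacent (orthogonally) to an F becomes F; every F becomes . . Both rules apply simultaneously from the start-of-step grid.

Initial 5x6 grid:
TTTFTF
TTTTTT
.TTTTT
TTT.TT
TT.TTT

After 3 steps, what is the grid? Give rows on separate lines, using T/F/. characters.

Step 1: 4 trees catch fire, 2 burn out
  TTF.F.
  TTTFTF
  .TTTTT
  TTT.TT
  TT.TTT
Step 2: 5 trees catch fire, 4 burn out
  TF....
  TTF.F.
  .TTFTF
  TTT.TT
  TT.TTT
Step 3: 5 trees catch fire, 5 burn out
  F.....
  TF....
  .TF.F.
  TTT.TF
  TT.TTT

F.....
TF....
.TF.F.
TTT.TF
TT.TTT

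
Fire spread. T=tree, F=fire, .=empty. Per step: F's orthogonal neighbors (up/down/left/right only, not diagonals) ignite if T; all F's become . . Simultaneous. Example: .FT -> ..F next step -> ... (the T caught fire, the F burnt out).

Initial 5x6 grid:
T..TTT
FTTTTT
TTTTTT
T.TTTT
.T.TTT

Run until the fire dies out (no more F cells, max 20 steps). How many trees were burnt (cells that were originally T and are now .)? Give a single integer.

Answer: 23

Derivation:
Step 1: +3 fires, +1 burnt (F count now 3)
Step 2: +3 fires, +3 burnt (F count now 3)
Step 3: +2 fires, +3 burnt (F count now 2)
Step 4: +4 fires, +2 burnt (F count now 4)
Step 5: +4 fires, +4 burnt (F count now 4)
Step 6: +4 fires, +4 burnt (F count now 4)
Step 7: +2 fires, +4 burnt (F count now 2)
Step 8: +1 fires, +2 burnt (F count now 1)
Step 9: +0 fires, +1 burnt (F count now 0)
Fire out after step 9
Initially T: 24, now '.': 29
Total burnt (originally-T cells now '.'): 23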